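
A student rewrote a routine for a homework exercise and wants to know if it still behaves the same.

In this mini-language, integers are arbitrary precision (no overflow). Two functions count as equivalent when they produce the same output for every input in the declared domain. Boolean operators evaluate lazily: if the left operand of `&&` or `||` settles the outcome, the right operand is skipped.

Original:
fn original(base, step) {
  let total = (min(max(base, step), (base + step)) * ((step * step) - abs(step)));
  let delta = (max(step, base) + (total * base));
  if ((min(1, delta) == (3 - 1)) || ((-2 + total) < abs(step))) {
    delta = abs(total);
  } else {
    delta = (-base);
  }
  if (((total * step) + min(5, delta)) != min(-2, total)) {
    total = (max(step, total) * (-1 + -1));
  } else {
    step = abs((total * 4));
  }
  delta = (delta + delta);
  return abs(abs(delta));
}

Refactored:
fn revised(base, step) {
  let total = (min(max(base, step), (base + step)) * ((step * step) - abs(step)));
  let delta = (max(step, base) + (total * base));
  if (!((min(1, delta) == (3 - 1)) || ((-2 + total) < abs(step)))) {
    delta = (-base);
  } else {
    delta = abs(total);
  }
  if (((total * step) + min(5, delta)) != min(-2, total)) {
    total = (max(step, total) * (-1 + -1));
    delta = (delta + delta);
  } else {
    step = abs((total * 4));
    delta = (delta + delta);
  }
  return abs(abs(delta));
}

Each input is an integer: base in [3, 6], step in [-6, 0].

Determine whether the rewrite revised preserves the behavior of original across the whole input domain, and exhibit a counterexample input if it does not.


The two versions differ — the changes include statement counts differ; and boolean connective usage differs; and arithmetic usage differs.
As a probe, take base=4, step=0: original runs total becomes 0; next delta becomes 4; next ((min(1, delta) == (3 - 1)) || ((-2 + total) < abs(step))) evaluates to true; next delta becomes 0; next (((total * step) + min(5, delta)) != min(-2, total)) evaluates to true; next total becomes 0; next delta becomes 0; next final value 0; revised runs total becomes 0; next delta becomes 4; next (!((min(1, delta) == (3 - 1)) || ((-2 + total) < abs(step)))) evaluates to false; next delta becomes 0; next (((total * step) + min(5, delta)) != min(-2, total)) evaluates to true; next total becomes 0; next delta becomes 0; next final value 0; both end at 0.
Sweeping the whole domain (28 inputs) finds no disagreement.
verdict: equivalent


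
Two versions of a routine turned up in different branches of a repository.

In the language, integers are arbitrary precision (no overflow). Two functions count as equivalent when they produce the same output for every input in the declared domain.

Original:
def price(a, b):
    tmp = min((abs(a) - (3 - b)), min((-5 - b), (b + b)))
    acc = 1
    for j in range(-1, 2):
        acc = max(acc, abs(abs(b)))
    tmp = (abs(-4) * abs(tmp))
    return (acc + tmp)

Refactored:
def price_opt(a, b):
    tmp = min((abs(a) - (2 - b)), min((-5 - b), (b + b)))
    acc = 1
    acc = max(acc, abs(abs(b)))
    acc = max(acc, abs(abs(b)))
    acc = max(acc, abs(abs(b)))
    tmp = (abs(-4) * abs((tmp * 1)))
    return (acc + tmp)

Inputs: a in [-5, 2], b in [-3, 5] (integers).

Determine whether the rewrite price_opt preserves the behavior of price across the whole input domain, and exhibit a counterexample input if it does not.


There is a counterexample at a=0, b=-2: 22 on one side, 18 on the other.
price: tmp := -5 | acc := 1 | iter j=-1: | acc := 2 | iter j=0: | acc := 2 | iter j=1: | acc := 2 | tmp := 20 | result 22
price_opt: tmp := -4 | acc := 1 | acc := 2 | acc := 2 | acc := 2 | tmp := 16 | result 18
verdict: not equivalent; witness: a=0, b=-2


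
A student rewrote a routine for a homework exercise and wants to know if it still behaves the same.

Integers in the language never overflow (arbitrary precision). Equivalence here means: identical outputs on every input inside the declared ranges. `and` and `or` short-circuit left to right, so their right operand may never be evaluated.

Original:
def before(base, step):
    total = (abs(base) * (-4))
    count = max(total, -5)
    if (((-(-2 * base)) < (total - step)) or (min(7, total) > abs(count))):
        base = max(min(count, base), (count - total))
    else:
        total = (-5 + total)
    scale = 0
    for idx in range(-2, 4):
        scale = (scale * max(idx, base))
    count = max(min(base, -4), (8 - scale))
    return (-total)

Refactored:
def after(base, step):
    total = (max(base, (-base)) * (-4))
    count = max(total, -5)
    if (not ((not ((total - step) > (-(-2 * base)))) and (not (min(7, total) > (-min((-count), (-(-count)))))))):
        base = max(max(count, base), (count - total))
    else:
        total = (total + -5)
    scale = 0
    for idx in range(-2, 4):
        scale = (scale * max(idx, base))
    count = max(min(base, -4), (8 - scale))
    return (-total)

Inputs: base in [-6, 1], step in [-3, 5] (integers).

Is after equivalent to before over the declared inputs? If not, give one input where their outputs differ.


Equivalent. The suspicious edit (`min(count, base)` became `max(count, base)`) never changes the result for any input inside the declared domain.
Every one of the 72 inputs gives matching results.
As a probe, take base=1, step=5: before runs total=-4, then count=-4, then (((-(-2 * base)) < (total - step)) or (min(7, total) > abs(count))) is false, then total=-9, then scale=0, then (idx=-2), then scale=0, then (idx=-1), then scale=0, then (idx=0), then scale=0, then (idx=1), then scale=0, then (idx=2), then scale=0, then (idx=3), then scale=0, then count=8, then returns 9; after runs total=-4, then count=-4, then (not ((not ((total - step) > (-(-2 * base)))) and (not (min(7, total) > (-min((-count), (-(-count)))))))) is false, then total=-9, then scale=0, then (idx=-2), then scale=0, then (idx=-1), then scale=0, then (idx=0), then scale=0, then (idx=1), then scale=0, then (idx=2), then scale=0, then (idx=3), then scale=0, then count=8, then returns 9; both end at 9.
verdict: equivalent


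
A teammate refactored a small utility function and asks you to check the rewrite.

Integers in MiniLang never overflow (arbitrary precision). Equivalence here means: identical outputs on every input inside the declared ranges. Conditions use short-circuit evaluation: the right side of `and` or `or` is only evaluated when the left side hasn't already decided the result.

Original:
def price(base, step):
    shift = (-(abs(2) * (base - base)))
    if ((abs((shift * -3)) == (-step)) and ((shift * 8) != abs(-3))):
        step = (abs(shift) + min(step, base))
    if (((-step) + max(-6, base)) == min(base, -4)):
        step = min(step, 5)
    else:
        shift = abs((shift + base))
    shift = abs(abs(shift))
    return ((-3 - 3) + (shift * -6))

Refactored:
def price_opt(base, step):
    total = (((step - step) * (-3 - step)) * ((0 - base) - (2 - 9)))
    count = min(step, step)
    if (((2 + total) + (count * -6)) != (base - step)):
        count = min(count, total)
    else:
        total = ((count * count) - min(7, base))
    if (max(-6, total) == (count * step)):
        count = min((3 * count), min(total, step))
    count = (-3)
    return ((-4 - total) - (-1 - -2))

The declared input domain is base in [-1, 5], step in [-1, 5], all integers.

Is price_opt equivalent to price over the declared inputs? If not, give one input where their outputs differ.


At base=-1, step=-1: price gives -12, price_opt gives -5.
verdict: not equivalent; witness: base=-1, step=-1


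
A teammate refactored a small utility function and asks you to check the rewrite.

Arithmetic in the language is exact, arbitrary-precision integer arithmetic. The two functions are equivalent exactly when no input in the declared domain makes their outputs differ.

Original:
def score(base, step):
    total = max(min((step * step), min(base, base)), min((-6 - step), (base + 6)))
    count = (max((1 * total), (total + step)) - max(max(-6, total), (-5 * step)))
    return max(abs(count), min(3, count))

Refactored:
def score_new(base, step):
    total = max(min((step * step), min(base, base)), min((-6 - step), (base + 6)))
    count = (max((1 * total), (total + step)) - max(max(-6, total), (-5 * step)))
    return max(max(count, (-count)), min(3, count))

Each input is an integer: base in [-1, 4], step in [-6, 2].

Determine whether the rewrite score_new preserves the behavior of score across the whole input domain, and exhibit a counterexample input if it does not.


Although min/max/abs usage differs, 54/54 inputs agree.
verdict: equivalent


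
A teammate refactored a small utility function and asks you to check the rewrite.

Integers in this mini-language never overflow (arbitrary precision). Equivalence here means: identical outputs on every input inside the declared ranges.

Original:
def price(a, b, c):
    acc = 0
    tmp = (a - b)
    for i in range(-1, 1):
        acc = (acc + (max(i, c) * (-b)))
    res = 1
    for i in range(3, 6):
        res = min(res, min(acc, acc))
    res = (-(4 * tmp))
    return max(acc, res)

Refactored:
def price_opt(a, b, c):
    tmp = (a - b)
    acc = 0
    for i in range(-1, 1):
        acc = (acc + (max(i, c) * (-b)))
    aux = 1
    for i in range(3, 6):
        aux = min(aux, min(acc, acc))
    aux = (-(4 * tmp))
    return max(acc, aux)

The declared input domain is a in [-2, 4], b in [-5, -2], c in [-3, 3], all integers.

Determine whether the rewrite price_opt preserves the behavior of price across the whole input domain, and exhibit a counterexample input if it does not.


Although local variable names differ, 196/196 inputs agree.
verdict: equivalent


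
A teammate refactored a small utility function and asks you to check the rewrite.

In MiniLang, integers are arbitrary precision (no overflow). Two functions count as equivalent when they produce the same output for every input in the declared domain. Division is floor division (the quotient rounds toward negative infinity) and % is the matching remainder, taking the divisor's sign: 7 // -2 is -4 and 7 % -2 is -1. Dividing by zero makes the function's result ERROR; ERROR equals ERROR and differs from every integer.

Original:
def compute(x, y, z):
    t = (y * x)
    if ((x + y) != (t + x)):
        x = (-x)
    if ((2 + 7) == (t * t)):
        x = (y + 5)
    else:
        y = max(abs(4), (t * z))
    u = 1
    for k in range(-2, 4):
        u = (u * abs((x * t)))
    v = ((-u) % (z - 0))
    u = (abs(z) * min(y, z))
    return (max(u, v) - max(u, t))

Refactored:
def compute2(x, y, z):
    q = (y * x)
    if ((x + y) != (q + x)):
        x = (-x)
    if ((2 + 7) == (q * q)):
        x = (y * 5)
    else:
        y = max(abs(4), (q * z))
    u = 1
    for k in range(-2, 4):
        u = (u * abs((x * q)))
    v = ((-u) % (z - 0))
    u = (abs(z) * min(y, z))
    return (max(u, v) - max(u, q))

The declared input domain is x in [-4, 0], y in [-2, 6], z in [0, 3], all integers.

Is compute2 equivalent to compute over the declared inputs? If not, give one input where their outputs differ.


Evaluate both at x=-3, y=-1, z=2.
compute: t = 3; ((x + y) != (t + x)) -> true; x = 3; ((2 + 7) == (t * t)) -> true; x = 4; u = 1; [k=-2]; u = 12; [k=-1]; u = 144; [k=0]; u = 1728; [k=1]; u = 20736; [k=2]; u = 248832; [k=3]; u = 2985984; v = 0; u = -2; return -3
compute2: q = 3; ((x + y) != (q + x)) -> true; x = 3; ((2 + 7) == (q * q)) -> true; x = -5; u = 1; [k=-2]; u = 15; [k=-1]; u = 225; [k=0]; u = 3375; [k=1]; u = 50625; [k=2]; u = 759375; [k=3]; u = 11390625; v = 1; u = -2; return -2
-3 vs -2 — the two versions disagree here.
verdict: not equivalent; witness: x=-3, y=-1, z=2


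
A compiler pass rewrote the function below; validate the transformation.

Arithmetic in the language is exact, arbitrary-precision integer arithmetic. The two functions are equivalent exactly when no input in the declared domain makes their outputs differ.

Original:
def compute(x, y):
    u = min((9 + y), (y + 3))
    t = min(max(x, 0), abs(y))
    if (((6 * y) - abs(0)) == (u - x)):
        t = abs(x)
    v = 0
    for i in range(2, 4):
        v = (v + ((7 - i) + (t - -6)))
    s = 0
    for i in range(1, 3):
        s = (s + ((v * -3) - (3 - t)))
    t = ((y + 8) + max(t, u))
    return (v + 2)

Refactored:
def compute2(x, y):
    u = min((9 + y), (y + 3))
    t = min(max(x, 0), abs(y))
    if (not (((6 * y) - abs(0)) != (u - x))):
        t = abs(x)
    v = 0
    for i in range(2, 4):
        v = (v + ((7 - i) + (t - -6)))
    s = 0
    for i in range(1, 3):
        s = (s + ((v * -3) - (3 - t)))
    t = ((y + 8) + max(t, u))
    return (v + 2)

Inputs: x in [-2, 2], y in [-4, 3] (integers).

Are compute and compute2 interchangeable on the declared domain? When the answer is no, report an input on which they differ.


Changes here: comparison usage differs; also boolean connective usage differs; the full 40-point sweep finds no disagreement.
verdict: equivalent


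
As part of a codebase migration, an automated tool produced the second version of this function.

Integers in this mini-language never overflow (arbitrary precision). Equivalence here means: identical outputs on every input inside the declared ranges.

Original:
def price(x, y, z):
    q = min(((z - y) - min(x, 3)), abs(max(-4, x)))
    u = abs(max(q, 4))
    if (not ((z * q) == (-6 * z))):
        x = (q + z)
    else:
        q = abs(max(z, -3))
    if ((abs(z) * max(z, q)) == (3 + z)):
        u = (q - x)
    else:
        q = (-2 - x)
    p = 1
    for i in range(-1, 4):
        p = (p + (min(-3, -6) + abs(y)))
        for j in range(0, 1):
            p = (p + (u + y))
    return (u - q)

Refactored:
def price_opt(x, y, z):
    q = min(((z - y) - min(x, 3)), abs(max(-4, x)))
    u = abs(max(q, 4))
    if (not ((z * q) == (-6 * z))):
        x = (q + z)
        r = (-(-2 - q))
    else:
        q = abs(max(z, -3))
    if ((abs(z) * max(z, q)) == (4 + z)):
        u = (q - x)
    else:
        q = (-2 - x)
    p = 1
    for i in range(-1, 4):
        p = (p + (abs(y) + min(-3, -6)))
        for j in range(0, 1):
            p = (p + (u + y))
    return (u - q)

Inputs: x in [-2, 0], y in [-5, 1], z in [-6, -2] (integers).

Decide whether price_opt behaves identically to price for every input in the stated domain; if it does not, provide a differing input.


These are not equivalent — on x=-2, y=-2, z=-4 the outputs split (2 vs 4).
price: q becomes 0; next u becomes 4; next (not ((z * q) == (-6 * z))) evaluates to true; next x becomes -4; next ((abs(z) * max(z, q)) == (3 + z)) evaluates to false; next q becomes 2; next p becomes 1; next at i=-1:; next p becomes -3; next at j=0:; next p becomes -1; next at i=0:; next p becomes -5; next at j=0:; next p becomes -3; next at i=1:; next p becomes -7; next at j=0:; next p becomes -5; next at i=2:; next p becomes -9; next at j=0:; next p becomes -7; next at i=3:; next p becomes -11; next at j=0:; next p becomes -9; next final value 2
price_opt: q becomes 0; next u becomes 4; next (not ((z * q) == (-6 * z))) evaluates to true; next x becomes -4; next r becomes 2; next ((abs(z) * max(z, q)) == (4 + z)) evaluates to true; next u becomes 4; next p becomes 1; next at i=-1:; next p becomes -3; next at j=0:; next p becomes -1; next at i=0:; next p becomes -5; next at j=0:; next p becomes -3; next at i=1:; next p becomes -7; next at j=0:; next p becomes -5; next at i=2:; next p becomes -9; next at j=0:; next p becomes -7; next at i=3:; next p becomes -11; next at j=0:; next p becomes -9; next final value 4
verdict: not equivalent; witness: x=-2, y=-2, z=-4


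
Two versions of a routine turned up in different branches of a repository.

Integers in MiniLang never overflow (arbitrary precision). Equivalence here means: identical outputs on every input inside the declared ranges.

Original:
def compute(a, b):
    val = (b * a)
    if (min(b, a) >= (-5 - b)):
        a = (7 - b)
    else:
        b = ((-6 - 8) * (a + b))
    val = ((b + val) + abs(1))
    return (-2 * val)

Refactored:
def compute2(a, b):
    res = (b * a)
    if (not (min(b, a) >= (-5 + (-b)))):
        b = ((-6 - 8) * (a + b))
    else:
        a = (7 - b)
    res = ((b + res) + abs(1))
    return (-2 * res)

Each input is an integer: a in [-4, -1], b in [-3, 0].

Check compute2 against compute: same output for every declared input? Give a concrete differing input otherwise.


Behavior is preserved: although local variable names differ, and arithmetic usage differs, and boolean connective usage differs, the outputs never diverge.
Tracing a=-3, b=0: compute: val = 0; (min(b, a) >= (-5 - b)) -> true; a = 7; val = 1; return -2 | compute2: res = 0; (not (min(b, a) >= (-5 + (-b)))) -> false; a = 7; res = 1; return -2 — matching result -2.
Across all 16 domain points the two functions coincide.
verdict: equivalent


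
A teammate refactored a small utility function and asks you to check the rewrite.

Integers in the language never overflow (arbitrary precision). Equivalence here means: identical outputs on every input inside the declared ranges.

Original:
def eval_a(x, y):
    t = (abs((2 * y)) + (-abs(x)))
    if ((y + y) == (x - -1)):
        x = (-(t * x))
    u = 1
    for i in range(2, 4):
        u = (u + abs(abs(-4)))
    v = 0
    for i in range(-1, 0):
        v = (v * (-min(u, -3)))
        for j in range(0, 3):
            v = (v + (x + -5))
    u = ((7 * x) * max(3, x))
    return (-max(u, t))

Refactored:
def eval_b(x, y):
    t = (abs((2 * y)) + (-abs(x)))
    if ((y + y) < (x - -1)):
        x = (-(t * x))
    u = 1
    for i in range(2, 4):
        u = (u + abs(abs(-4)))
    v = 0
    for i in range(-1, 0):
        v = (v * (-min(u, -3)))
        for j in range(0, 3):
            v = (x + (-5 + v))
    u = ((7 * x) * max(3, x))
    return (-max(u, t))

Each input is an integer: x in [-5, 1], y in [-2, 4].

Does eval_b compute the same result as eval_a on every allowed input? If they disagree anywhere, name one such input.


Take x=-3, y=-2.
eval_a: t = 1; ((y + y) == (x - -1)) -> false; u = 1; [i=2]; u = 5; [i=3]; u = 9; v = 0; [i=-1]; v = 0; [j=0]; v = -8; [j=1]; v = -16; [j=2]; v = -24; u = -63; return -1
eval_b: t = 1; ((y + y) < (x - -1)) -> true; x = 3; u = 1; [i=2]; u = 5; [i=3]; u = 9; v = 0; [i=-1]; v = 0; [j=0]; v = -2; [j=1]; v = -4; [j=2]; v = -6; u = 63; return -63
-1 and -63 differ, so these are not the same function on this domain.
verdict: not equivalent; witness: x=-3, y=-2


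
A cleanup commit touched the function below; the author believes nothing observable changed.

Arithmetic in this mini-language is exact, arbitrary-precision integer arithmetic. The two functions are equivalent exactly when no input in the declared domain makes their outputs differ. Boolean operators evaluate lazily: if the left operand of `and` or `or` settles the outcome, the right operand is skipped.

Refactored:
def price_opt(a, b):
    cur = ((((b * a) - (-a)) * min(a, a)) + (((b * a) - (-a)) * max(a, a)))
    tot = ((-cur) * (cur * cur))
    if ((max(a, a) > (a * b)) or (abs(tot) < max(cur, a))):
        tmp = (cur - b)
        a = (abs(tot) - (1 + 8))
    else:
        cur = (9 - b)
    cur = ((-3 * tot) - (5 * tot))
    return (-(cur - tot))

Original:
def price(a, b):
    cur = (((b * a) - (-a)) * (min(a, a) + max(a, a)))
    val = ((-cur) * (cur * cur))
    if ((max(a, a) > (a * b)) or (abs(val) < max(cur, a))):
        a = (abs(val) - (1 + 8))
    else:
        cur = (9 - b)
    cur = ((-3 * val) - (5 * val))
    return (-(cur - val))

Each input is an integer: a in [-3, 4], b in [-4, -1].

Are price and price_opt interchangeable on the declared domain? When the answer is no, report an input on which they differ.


Side by side, the visible changes include: local variable names differ; also arithmetic usage differs; also statement counts differ.
As a probe, take a=0, b=-1: price runs cur=0, then val=0, then ((max(a, a) > (a * b)) or (abs(val) < max(cur, a))) is false, then cur=10, then cur=0, then returns 0; price_opt runs cur=0, then tot=0, then ((max(a, a) > (a * b)) or (abs(tot) < max(cur, a))) is false, then cur=10, then cur=0, then returns 0; both end at 0.
Sweeping the whole domain (32 inputs) finds no disagreement.
verdict: equivalent


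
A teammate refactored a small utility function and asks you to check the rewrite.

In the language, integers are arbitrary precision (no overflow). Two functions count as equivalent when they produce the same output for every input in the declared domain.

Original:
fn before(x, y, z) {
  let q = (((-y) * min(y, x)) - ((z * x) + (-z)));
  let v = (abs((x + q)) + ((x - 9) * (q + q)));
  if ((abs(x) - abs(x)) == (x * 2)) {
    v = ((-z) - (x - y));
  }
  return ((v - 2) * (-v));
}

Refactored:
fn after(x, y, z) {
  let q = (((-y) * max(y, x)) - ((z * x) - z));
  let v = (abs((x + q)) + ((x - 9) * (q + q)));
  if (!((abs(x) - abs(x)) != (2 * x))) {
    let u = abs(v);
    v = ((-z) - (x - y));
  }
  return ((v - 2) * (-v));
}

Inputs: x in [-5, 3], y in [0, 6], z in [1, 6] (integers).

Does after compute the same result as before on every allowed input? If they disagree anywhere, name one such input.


x=-5, y=1, z=1 yields -91808 from before but -19880 from after.
verdict: not equivalent; witness: x=-5, y=1, z=1


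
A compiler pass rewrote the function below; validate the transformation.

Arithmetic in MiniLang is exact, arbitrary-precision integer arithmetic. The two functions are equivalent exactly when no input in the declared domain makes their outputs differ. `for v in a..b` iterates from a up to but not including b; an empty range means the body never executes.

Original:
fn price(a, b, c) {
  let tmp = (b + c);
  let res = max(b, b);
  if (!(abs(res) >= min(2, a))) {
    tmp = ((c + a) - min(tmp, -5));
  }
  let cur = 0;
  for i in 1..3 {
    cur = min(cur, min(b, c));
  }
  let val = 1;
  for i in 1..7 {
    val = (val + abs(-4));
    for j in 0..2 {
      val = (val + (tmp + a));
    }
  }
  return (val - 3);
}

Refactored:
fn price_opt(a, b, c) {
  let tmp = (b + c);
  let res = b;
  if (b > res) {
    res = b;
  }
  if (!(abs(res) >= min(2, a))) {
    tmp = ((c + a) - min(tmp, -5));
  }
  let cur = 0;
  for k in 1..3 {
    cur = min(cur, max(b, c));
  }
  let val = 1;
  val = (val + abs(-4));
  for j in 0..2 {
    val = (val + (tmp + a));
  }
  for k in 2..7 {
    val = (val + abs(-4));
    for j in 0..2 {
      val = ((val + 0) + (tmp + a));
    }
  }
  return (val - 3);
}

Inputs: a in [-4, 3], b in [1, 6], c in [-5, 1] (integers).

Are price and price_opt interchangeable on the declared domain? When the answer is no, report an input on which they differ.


The one real change (`min(b, c)` became `max(b, c)`) has no effect anywhere in the declared ranges.
Tracing a=-1, b=3, c=-3: price: tmp := 0 | res := 3 | (!(abs(res) >= min(2, a))): false | cur := 0 | iter i=1: | cur := -3 | iter i=2: | cur := -3 | val := 1 | iter i=1: | val := 5 | iter j=0: | val := 4 | iter j=1: | val := 3 | iter i=2: | val := 7 | iter j=0: | val := 6 | iter j=1: | val := 5 | iter i=3: | val := 9 | iter j=0: | val := 8 | iter j=1: | val := 7 | iter i=4: | val := 11 | iter j=0: | val := 10 | iter j=1: | val := 9 | iter i=5: | val := 13 | iter j=0: | val := 12 | iter j=1: | val := 11 | iter i=6: | val := 15 | iter j=0: | val := 14 | iter j=1: | val := 13 | result 10 | price_opt: tmp := 0 | res := 3 | (b > res): false | (!(abs(res) >= min(2, a))): false | cur := 0 | iter k=1: | cur := 0 | iter k=2: | cur := 0 | val := 1 | val := 5 | iter j=0: | val := 4 | iter j=1: | val := 3 | iter k=2: | val := 7 | iter j=0: | val := 6 | iter j=1: | val := 5 | iter k=3: | val := 9 | iter j=0: | val := 8 | iter j=1: | val := 7 | iter k=4: | val := 11 | iter j=0: | val := 10 | iter j=1: | val := 9 | iter k=5: | val := 13 | iter j=0: | val := 12 | iter j=1: | val := 11 | iter k=6: | val := 15 | iter j=0: | val := 14 | iter j=1: | val := 13 | result 10 — matching result 10.
Checked all 336 inputs in the declared domain: the outputs agree on every one.
verdict: equivalent


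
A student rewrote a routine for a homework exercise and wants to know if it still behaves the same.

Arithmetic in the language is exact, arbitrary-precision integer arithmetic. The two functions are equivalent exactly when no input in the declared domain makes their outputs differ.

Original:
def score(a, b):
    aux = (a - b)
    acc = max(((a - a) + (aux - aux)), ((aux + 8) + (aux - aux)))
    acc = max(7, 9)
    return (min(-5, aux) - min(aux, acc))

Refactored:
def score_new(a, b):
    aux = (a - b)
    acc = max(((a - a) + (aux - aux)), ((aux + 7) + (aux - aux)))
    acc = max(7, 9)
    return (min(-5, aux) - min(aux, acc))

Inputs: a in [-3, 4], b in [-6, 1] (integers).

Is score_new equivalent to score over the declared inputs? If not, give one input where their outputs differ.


Equivalent. Although `8` became `7`, no input in the stated domain can expose it.
An exhaustive pass over the 64 declared inputs shows identical outputs.
As a probe, take a=0, b=-2: score runs aux = 2; acc = 10; acc = 9; return -7; score_new runs aux = 2; acc = 9; acc = 9; return -7; both end at -7.
verdict: equivalent


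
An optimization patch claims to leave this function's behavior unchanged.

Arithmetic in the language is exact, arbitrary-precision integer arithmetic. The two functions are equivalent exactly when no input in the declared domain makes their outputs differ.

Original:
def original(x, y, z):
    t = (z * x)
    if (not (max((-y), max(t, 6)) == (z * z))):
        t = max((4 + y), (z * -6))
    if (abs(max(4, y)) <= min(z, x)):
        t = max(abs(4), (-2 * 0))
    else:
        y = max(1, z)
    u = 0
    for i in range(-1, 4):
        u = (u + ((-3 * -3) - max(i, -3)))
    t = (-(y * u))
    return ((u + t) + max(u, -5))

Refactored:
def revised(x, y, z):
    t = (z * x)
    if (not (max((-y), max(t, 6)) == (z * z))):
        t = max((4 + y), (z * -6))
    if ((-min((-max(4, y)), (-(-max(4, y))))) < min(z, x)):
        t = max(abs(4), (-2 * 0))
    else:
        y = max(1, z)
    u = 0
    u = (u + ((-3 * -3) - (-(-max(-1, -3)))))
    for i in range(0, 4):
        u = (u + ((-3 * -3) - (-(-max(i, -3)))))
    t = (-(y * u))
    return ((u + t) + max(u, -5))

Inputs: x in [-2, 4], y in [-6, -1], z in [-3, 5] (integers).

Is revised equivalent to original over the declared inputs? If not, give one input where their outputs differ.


There is a counterexample at x=4, y=-6, z=4: 320 on one side, -80 on the other.
original: t becomes 16; next (not (max((-y), max(t, 6)) == (z * z))) evaluates to false; next (abs(max(4, y)) <= min(z, x)) evaluates to true; next t becomes 4; next u becomes 0; next at i=-1:; next u becomes 10; next at i=0:; next u becomes 19; next at i=1:; next u becomes 27; next at i=2:; next u becomes 34; next at i=3:; next u becomes 40; next t becomes 240; next final value 320
revised: t becomes 16; next (not (max((-y), max(t, 6)) == (z * z))) evaluates to false; next ((-min((-max(4, y)), (-(-max(4, y))))) < min(z, x)) evaluates to false; next y becomes 4; next u becomes 0; next u becomes 10; next at i=0:; next u becomes 19; next at i=1:; next u becomes 27; next at i=2:; next u becomes 34; next at i=3:; next u becomes 40; next t becomes -160; next final value -80
verdict: not equivalent; witness: x=4, y=-6, z=4


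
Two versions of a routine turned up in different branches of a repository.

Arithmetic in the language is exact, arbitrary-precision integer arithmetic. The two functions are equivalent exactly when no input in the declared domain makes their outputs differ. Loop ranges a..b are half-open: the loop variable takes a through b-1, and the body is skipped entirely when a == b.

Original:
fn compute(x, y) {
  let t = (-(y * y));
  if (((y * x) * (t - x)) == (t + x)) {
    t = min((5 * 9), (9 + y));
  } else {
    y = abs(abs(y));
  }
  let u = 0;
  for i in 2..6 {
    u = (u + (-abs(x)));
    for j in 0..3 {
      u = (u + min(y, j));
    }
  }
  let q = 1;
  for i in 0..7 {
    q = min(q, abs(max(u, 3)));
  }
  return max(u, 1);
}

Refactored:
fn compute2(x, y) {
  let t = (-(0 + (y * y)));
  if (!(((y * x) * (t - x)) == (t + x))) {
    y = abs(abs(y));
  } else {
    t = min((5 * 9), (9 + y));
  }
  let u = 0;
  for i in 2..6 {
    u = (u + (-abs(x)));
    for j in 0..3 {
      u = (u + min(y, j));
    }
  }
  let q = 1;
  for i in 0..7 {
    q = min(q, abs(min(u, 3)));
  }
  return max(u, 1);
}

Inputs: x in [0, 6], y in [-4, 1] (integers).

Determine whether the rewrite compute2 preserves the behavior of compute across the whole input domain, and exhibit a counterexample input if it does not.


The edit looks behavioral (`max(u, 3)` became `min(u, 3)`), but over these ranges it never changes the outcome; all 42 inputs agree.
verdict: equivalent


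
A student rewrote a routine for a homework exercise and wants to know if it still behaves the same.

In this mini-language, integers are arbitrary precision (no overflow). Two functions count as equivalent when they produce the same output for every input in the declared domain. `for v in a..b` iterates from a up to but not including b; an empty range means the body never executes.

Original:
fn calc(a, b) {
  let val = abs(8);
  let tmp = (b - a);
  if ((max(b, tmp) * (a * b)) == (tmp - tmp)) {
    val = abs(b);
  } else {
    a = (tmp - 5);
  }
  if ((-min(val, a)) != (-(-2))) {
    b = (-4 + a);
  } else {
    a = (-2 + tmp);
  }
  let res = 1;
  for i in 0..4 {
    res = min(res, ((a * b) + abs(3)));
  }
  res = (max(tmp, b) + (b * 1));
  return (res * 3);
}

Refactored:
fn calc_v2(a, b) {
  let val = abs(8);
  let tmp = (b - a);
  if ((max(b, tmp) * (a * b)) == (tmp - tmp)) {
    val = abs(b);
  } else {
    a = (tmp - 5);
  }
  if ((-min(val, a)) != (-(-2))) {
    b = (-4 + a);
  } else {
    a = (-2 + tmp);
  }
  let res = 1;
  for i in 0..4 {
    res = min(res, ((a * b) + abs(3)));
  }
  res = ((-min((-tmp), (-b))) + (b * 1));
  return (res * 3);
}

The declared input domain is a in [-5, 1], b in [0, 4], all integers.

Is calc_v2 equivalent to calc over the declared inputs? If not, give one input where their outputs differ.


Changes here: min/max/abs usage differs; the full 35-point sweep finds no disagreement.
verdict: equivalent


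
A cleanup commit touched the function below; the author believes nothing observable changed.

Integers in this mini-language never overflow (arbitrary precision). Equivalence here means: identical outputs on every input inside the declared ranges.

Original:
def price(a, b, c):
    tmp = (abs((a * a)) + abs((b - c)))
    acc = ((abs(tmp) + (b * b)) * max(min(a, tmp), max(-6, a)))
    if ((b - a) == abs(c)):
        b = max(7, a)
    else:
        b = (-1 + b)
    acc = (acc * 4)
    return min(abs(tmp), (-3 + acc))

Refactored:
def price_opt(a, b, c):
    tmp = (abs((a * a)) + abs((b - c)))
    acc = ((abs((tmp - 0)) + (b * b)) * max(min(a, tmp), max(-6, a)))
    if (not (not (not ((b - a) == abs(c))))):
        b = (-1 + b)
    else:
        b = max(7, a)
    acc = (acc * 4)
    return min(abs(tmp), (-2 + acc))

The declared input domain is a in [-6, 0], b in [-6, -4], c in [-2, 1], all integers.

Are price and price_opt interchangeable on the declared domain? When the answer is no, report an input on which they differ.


Not equivalent: a=-6, b=-6, c=-2 separates them (-1827 vs -1826).
price: tmp=40, then acc=-456, then ((b - a) == abs(c)) is false, then b=-7, then acc=-1824, then returns -1827
price_opt: tmp=40, then acc=-456, then (not (not (not ((b - a) == abs(c))))) is true, then b=-7, then acc=-1824, then returns -1826
verdict: not equivalent; witness: a=-6, b=-6, c=-2


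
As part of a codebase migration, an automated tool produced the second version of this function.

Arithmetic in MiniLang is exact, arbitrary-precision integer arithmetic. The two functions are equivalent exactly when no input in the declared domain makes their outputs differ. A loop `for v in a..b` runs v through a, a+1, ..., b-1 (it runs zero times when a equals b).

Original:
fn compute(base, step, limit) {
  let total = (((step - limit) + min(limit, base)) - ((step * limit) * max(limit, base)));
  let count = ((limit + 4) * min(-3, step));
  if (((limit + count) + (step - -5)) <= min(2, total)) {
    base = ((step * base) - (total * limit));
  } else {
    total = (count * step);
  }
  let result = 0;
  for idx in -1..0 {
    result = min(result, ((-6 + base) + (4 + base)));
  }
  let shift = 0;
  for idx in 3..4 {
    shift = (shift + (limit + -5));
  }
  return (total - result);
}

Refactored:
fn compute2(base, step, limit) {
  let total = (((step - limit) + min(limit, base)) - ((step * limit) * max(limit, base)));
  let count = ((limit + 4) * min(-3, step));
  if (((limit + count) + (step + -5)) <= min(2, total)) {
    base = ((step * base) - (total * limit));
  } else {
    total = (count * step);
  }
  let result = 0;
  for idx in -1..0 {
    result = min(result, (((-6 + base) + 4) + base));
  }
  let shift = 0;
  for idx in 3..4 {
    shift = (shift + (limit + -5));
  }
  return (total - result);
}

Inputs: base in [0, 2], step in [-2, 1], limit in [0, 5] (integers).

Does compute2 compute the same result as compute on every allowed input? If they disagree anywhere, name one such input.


Not equivalent: base=0, step=1, limit=4 separates them (-22 vs -19).
compute: total := -19 | count := -24 | (((limit + count) + (step - -5)) <= min(2, total)): false | total := -24 | result := 0 | iter idx=-1: | result := -2 | shift := 0 | iter idx=3: | shift := -1 | result -22
compute2: total := -19 | count := -24 | (((limit + count) + (step + -5)) <= min(2, total)): true | base := 76 | result := 0 | iter idx=-1: | result := 0 | shift := 0 | iter idx=3: | shift := -1 | result -19
verdict: not equivalent; witness: base=0, step=1, limit=4


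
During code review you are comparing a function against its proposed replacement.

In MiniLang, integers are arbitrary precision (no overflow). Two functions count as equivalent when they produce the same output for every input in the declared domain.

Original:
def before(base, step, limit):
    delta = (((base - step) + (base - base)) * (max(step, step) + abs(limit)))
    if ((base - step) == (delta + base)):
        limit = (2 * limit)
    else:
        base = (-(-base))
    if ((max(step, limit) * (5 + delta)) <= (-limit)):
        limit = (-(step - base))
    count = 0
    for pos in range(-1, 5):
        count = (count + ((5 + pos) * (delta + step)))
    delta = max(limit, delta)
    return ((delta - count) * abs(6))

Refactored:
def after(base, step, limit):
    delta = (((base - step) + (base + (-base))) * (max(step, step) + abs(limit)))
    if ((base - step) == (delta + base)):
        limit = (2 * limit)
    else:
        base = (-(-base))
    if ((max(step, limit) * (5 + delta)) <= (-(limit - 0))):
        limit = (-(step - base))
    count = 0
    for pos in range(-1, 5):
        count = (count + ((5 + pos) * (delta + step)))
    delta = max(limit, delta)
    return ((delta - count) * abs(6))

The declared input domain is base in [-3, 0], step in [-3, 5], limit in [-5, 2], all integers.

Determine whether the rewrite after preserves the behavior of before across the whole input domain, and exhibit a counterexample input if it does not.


The two are interchangeable: arithmetic usage differs; also constant usage differs, and every declared input agrees.
Tracing base=0, step=-2, limit=-3: before: delta = 2; ((base - step) == (delta + base)) -> true; limit = -6; ((max(step, limit) * (5 + delta)) <= (-limit)) -> true; limit = 2; count = 0; [pos=-1]; count = 0; [pos=0]; count = 0; [pos=1]; count = 0; [pos=2]; count = 0; [pos=3]; count = 0; [pos=4]; count = 0; delta = 2; return 12 | after: delta = 2; ((base - step) == (delta + base)) -> true; limit = -6; ((max(step, limit) * (5 + delta)) <= (-(limit - 0))) -> true; limit = 2; count = 0; [pos=-1]; count = 0; [pos=0]; count = 0; [pos=1]; count = 0; [pos=2]; count = 0; [pos=3]; count = 0; [pos=4]; count = 0; delta = 2; return 12 — matching result 12.
Every one of the 288 inputs gives matching results.
verdict: equivalent


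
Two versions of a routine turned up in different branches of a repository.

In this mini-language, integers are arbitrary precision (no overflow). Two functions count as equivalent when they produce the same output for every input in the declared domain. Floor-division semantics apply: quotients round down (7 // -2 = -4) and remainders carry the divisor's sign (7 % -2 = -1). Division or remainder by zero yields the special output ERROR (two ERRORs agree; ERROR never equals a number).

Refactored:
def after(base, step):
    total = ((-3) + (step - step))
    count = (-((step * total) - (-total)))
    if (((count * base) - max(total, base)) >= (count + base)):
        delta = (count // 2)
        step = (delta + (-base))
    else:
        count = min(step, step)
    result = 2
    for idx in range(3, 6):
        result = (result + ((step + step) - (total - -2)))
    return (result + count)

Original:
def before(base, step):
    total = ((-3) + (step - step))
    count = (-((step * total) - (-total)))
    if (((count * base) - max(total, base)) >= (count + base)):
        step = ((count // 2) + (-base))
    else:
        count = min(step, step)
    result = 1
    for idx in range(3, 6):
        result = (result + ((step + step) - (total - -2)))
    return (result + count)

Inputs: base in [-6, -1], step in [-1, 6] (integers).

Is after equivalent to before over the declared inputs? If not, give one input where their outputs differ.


Evaluate both at base=-6, step=-1.
before: total := -3 | count := 0 | (((count * base) - max(total, base)) >= (count + base)): true | step := 6 | result := 1 | iter idx=3: | result := 14 | iter idx=4: | result := 27 | iter idx=5: | result := 40 | result 40
after: total := -3 | count := 0 | (((count * base) - max(total, base)) >= (count + base)): true | delta := 0 | step := 6 | result := 2 | iter idx=3: | result := 15 | iter idx=4: | result := 28 | iter idx=5: | result := 41 | result 41
40 != 41, so the rewrite changes behavior.
verdict: not equivalent; witness: base=-6, step=-1


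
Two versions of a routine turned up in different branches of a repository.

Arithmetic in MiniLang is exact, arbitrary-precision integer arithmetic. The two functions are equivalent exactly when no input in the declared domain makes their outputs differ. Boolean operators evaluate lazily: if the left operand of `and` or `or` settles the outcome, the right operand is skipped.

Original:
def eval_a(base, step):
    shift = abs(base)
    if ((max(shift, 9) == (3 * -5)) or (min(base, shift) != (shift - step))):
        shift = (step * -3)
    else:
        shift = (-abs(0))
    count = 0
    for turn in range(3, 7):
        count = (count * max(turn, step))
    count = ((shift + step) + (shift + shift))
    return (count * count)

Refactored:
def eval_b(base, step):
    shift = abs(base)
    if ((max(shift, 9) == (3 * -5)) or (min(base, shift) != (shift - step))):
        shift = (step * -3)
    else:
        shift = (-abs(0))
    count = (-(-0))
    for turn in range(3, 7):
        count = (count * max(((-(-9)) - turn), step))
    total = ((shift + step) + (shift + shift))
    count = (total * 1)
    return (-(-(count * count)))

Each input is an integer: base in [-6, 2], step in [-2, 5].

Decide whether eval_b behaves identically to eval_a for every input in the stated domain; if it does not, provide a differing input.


Behavior is preserved: although constant usage differs; and arithmetic usage differs; and local variable names differ; and statement counts differ, the outputs never diverge.
As a probe, take base=-6, step=-1: eval_a runs shift becomes 6; next ((max(shift, 9) == (3 * -5)) or (min(base, shift) != (shift - step))) evaluates to true; next shift becomes 3; next count becomes 0; next at turn=3:; next count becomes 0; next at turn=4:; next count becomes 0; next at turn=5:; next count becomes 0; next at turn=6:; next count becomes 0; next count becomes 8; next final value 64; eval_b runs shift becomes 6; next ((max(shift, 9) == (3 * -5)) or (min(base, shift) != (shift - step))) evaluates to true; next shift becomes 3; next count becomes 0; next at turn=3:; next count becomes 0; next at turn=4:; next count becomes 0; next at turn=5:; next count becomes 0; next at turn=6:; next count becomes 0; next total becomes 8; next count becomes 8; next final value 64; both end at 64.
Every one of the 72 inputs gives matching results.
verdict: equivalent
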